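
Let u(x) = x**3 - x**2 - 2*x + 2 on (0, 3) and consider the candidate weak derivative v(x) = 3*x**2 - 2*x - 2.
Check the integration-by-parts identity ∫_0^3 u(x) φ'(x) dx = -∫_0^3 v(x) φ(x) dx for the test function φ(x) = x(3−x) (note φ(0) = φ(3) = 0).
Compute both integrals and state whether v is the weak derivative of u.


LHS = -279/20, RHS = -279/20. Yes, v = u' weakly.

u(x) = x**3 - x**2 - 2*x + 2, classical derivative u'(x) = 3*x**2 - 2*x - 2.
φ(x) = x(3−x), so φ'(x) = 3 - 2*x.
Note φ(0) = φ(3) = 0, so the boundary term u·φ vanishes.
LHS = ∫_0^3 u(x) φ'(x) dx = ∫_0^3 (-2*x^4 + 5*x^3 + x^2 - 10*x + 6) dx. Term by term:
  ∫_0^3 -2*x^4 dx = -486/5;  ∫_0^3 5*x^3 dx = 405/4;  ∫_0^3 x^2 dx = 9;
  ∫_0^3 -10*x dx = -45;  ∫_0^3 6 dx = 18.
Sum: -486/5 + 405/4 + 9 − 45 + 18 = -279/20.
So LHS = -279/20.
∫_0^3 v(x) φ(x) dx = ∫_0^3 (-3*x^4 + 11*x^3 - 4*x^2 - 6*x) dx. Term by term:
  ∫_0^3 -3*x^4 dx = -729/5;  ∫_0^3 11*x^3 dx = 891/4;  ∫_0^3 -4*x^2 dx = -36;
  ∫_0^3 -6*x dx = -27.
Sum: -729/5 + 891/4 − 36 − 27 = 279/20.
So RHS = -∫_0^3 v(x) φ(x) dx = -279/20.
LHS = RHS, so the identity holds for this test φ.
Moreover u is smooth here and v(x) = u'(x) = 3*x**2 - 2*x - 2 pointwise, so the identity holds for every test function. Hence v is the weak derivative of u.


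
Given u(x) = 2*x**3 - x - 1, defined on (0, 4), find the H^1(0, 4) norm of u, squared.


||u||_{H^1}^2 = 1622168/105

The H^1 norm (squared) on an interval (0, L) is
  ||u||_{H^1}^2 = ∫_0^L u(x)^2 dx + ∫_0^L u'(x)^2 dx.
Compute u'(x) = 6*x**2 - 1.
Then u(x)^2 = 4*x**6 - 4*x**4 - 4*x**3 + x**2 + 2*x + 1 and u'(x)^2 = 36*x**4 - 12*x**2 + 1.
Integrate each monomial from 0 to 4 using ∫_0^4 c·x^n dx = c·4^(n+1)/(n+1):
  ∫_0^4 u(x)^2 dx = ∫_0^4 (4*x^6 - 4*x^4 - 4*x^3 + x^2 + 2*x + 1) dx. Term by term:
    ∫_0^4 4*x^6 dx = 65536/7;  ∫_0^4 -4*x^4 dx = -4096/5;  ∫_0^4 -4*x^3 dx = -256;
    ∫_0^4 x^2 dx = 64/3;  ∫_0^4 2*x dx = 16;  ∫_0^4 1 dx = 4.
  Sum: 65536/7 − 4096/5 − 256 + 64/3 + 16 + 4 = 874484/105.
  ∫_0^4 u'(x)^2 dx = ∫_0^4 (36*x^4 - 12*x^2 + 1) dx. Term by term:
    ∫_0^4 36*x^4 dx = 36864/5;  ∫_0^4 -12*x^2 dx = -256;  ∫_0^4 1 dx = 4.
  Sum: 36864/5 − 256 + 4 = 35604/5.
Adding: ||u||_{H^1}^2 = 874484/105 + 35604/5 = 1622168/105.


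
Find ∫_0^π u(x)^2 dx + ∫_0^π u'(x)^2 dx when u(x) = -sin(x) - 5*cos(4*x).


||u||_{H^1(0,π)}^2 = -68/3 + 427*π/2

u'(x) = 20*sin(4*x) - cos(x).
Expand u² and (u')² and integrate term by term on (0, π), using: for integers n ≥ 1, ∫_0^π sin²(nx) dx = ∫_0^π cos²(nx) dx = π/2; for n ≠ n', ∫_0^π sin(nx)sin(n'x) dx = ∫_0^π cos(nx)cos(n'x) dx = 0; and by product-to-sum, ∫_0^π sin(nx)cos(n'x) dx = ½∫_0^π [sin((n+n')x) + sin((n−n')x)] dx, which is 0 when n+n' is even and 2n/(n²−n'²) when n+n' is odd (it need not vanish on (0, π)).
  u² squared terms: (-1)²·∫sin(x)² dx = 1·π/2 = π/2;  (-5)²·∫cos(4x)² dx = 25·π/2 = 25*π/2.
  u² cross terms: 2·(-1)·(-5)·∫sin(x)·cos(4x) dx = 10·(-2/15) = -4/3.
  So ∫_0^π u² dx = π/2 + 25*π/2 − 4/3 = -4/3 + 13*π.
  (u')² squared terms: (-1)²·∫cos(x)² dx = 1·π/2 = π/2;  (20)²·∫sin(4x)² dx = 400·π/2 = 200*π.
  (u')² cross terms: 2·(-1)·(20)·∫cos(x)·sin(4x) dx = -40·(8/15) = -64/3.
  So ∫_0^π (u')² dx = π/2 + 200*π − 64/3 = -64/3 + 401*π/2.
||u||_{H^1}^2 = (-4/3 + 13*π) + (-64/3 + 401*π/2) = -68/3 + 427*π/2.


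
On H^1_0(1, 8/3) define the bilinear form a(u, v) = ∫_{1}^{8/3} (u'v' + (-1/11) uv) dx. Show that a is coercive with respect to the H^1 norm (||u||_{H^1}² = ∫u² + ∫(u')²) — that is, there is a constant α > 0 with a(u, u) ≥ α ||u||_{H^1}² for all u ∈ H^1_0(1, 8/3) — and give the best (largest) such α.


α = (-25 + 99*π^2)/(11*(25 + 9*π^2))

Coercivity of a(·,·) on H^1_0(1, 8/3) means a(u, u) ≥ α ||u||_{H^1}² for every u ∈ H^1_0.
The interval has length L = 5/3, and Poincaré/coercivity depend only on L. Here a(u, u) = ∫(u')² + (-1/11)·∫u².
Here c = -1/11 < 0 with |c| < (π/L)² = 9*π^2/25, so coercivity still holds. The condition a(u,u) ≥ α||u||_{H^1}² reads (1−α)∫(u')² ≥ (α−c)∫u². Any admissible α is ≤ 1 (rapidly oscillating u have ∫u²/∫(u')² → 0), and α = 1 would force 0 ≥ (1−c)∫u², impossible since c < 1; so 1−α > 0. By the sharp Poincaré inequality on H^1_0 of an interval of length L, ∫(u')² ≥ (π/L)²∫u² with equality for the first sine mode sin(π(x−x₀)/L) (x₀ the left endpoint), so the inequality holds for all u iff (1−α)(π/L)² ≥ α − c, i.e. α ≤ ((π/L)² + c)/((π/L)² + 1) = (1 + c(L/π)²)/(1 + (L/π)²). (Direct route, valid since c ≤ 0: Poincaré gives c∫u² ≥ c(L/π)²∫(u')², so a(u,u) ≥ (1 + c(L/π)²)∫(u')², while ||u||_{H^1}² ≤ (1 + (L/π)²)∫(u')²; dividing yields the same α.) With (π/L)² = 9*π^2/25 and c = -1/11, the largest admissible constant is α = ((π/L)² + c)/((π/L)² + 1).
Simplifying, α = (-25 + 99*π^2)/(11*(25 + 9*π^2)).


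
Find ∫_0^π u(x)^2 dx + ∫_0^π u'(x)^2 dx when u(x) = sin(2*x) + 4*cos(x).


||u||_{H^1(0,π)}^2 = 64/3 + 37*π/2

u'(x) = -4*sin(x) + 2*cos(2*x).
Expand u² and (u')² and integrate term by term on (0, π), using: for integers n ≥ 1, ∫_0^π sin²(nx) dx = ∫_0^π cos²(nx) dx = π/2; for n ≠ n', ∫_0^π sin(nx)sin(n'x) dx = ∫_0^π cos(nx)cos(n'x) dx = 0; and by product-to-sum, ∫_0^π sin(nx)cos(n'x) dx = ½∫_0^π [sin((n+n')x) + sin((n−n')x)] dx, which is 0 when n+n' is even and 2n/(n²−n'²) when n+n' is odd (it need not vanish on (0, π)).
  u² squared terms: (4)²·∫cos(x)² dx = 16·π/2 = 8*π;  (1)²·∫sin(2x)² dx = 1·π/2 = π/2.
  u² cross terms: 2·(4)·(1)·∫cos(x)·sin(2x) dx = 8·(4/3) = 32/3.
  So ∫_0^π u² dx = 8*π + π/2 + 32/3 = 32/3 + 17*π/2.
  (u')² squared terms: (-4)²·∫sin(x)² dx = 16·π/2 = 8*π;  (2)²·∫cos(2x)² dx = 4·π/2 = 2*π.
  (u')² cross terms: 2·(-4)·(2)·∫sin(x)·cos(2x) dx = -16·(-2/3) = 32/3.
  So ∫_0^π (u')² dx = 8*π + 2*π + 32/3 = 32/3 + 10*π.
||u||_{H^1}^2 = (32/3 + 17*π/2) + (32/3 + 10*π) = 64/3 + 37*π/2.


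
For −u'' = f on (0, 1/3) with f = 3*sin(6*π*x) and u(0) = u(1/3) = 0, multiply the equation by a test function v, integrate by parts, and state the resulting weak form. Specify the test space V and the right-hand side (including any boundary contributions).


V = H^1_0(0, 1/3) (so v(0) = v(1/3) = 0); weak form: ∫_0^1/3 u'v' dx = ∫_0^1/3 (3*sin(6*π*x)) v dx for all v ∈ V.

Multiply both sides by a test function v and integrate from 0 to 1/3:
  ∫_0^1/3 −u''(x) v(x) dx = ∫_0^1/3 f(x) v(x) dx.
Integrate the LHS by parts once:
  ∫_0^1/3 −u'' v dx = −[u'(x) v(x)]_0^1/3 + ∫_0^1/3 u'(x) v'(x) dx.
Thus ∫_0^1/3 u'(x) v'(x) dx = ∫_0^1/3 f(x) v(x) dx + [u'(x) v(x)]_0^1/3.
Choose V so that boundary terms are either known or forced to vanish.
u is Dirichlet: u(0) = u(1/3) = 0. Let V = H^1_0(0, 1/3); then v(0) = v(1/3) = 0, and [u' v]_0^1/3 = 0.
Weak formulation: find u (satisfying any essential BC) such that ∫_0^1/3 u'(x) v'(x) dx = ∫_0^1/3 f v dx for all v ∈ V.
Substituting f(x) = 3*sin(6*π*x), the right-hand side is ∫_0^1/3 (3*sin(6*π*x)) v dx.


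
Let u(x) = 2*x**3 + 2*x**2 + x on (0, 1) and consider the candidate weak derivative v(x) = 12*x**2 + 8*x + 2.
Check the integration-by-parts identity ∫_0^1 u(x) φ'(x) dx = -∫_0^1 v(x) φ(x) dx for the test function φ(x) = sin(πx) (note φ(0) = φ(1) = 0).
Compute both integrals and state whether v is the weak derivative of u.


LHS = -12/π + 24/π^3, RHS = -24/π + 48/π^3. No, v is not the weak derivative of u.

u(x) = 2*x**3 + 2*x**2 + x, classical derivative u'(x) = 6*x**2 + 4*x + 1.
φ(x) = sin(πx), so φ'(x) = π*cos(π*x).
Note φ(0) = φ(1) = 0, so the boundary term u·φ vanishes.
LHS = ∫_0^1 u(x) φ'(x) dx = ∫_0^1 (2*π*x^3*cos(π*x) + 2*π*x^2*cos(π*x) + π*x*cos(π*x)) dx. Term by term:
  ∫_0^1 π*x*cos(π*x) dx = -2/π;  ∫_0^1 2*π*x^2*cos(π*x) dx = -4/π;  ∫_0^1 2*π*x^3*cos(π*x) dx = -6/π + 24/π^3.
Sum: -2/π − 4/π + -6/π + 24/π^3 = -12/π + 24/π^3.
So LHS = -12/π + 24/π^3.
∫_0^1 v(x) φ(x) dx = ∫_0^1 (12*x^2*sin(π*x) + 8*x*sin(π*x) + 2*sin(π*x)) dx. Term by term:
  ∫_0^1 2*sin(π*x) dx = 4/π;  ∫_0^1 8*x*sin(π*x) dx = 8/π;  ∫_0^1 12*x^2*sin(π*x) dx = -48/π^3 + 12/π.
Sum: 4/π + 8/π + -48/π^3 + 12/π = -48/π^3 + 24/π.
So RHS = -∫_0^1 v(x) φ(x) dx = -24/π + 48/π^3.
LHS − RHS = -24/π^3 + 12/π ≠ 0, so the identity fails.
(For a valid weak derivative the identity must hold for EVERY test function, in particular this one. The failure shows v is NOT the weak derivative of u.)
Correct weak derivative would be u'(x) = 6*x**2 + 4*x + 1.


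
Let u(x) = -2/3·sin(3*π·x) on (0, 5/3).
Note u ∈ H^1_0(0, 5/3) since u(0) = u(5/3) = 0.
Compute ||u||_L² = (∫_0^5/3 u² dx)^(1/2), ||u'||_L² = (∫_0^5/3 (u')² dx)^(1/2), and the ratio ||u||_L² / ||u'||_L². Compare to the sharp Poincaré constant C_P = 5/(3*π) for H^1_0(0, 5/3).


||u||_L² / ||u'||_L² = 1/(3*π) < C_P = 5/(3*π).

u(x) = -2/3·sin(3*π·x), so u'(x) = -2*π*cos(3*π*x).
Writing u(x) = A·sin(kπx/L) with A = -2/3 and k = 5, use ∫_0^L sin²(kπx/L) dx = L/2 and ∫_0^L cos²(kπx/L) dx = L/2.
u² = 4/9·sin²(3*π·x) and (u')² = 4*π^2·cos²(3*π·x), and each of sin², cos² integrates to L/2 = 5/6 over (0, 5/3).
∫_0^5/3 u² dx = 10/27, so ||u||_L² = sqrt(30)/9.
∫_0^5/3 (u')² dx = 10*π^2/3, so ||u'||_L² = sqrt(30)*π/3.
Ratio ||u||_L² / ||u'||_L² = 1/(3*π).
Sharp Poincaré constant on H^1_0(0, 5/3) is C_P = L/π = 5/(3*π), achieved by sin(3*π/5·x).
This is the k = 5 harmonic; the ratio L/(kπ) is strictly less than C_P = L/π, consistent with the sharp inequality ||u||_L² ≤ C_P ||u'||_L².


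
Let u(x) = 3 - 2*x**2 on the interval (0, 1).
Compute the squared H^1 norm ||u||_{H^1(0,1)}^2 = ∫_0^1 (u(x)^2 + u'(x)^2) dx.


||u||_{H^1}^2 = 167/15

The H^1 norm (squared) on an interval (0, L) is
  ||u||_{H^1}^2 = ∫_0^L u(x)^2 dx + ∫_0^L u'(x)^2 dx.
Compute u'(x) = -4*x.
Then u(x)^2 = 4*x**4 - 12*x**2 + 9 and u'(x)^2 = 16*x**2.
Integrate each monomial from 0 to 1 using ∫_0^1 c·x^n dx = c·1^(n+1)/(n+1):
  ∫_0^1 u(x)^2 dx = ∫_0^1 (4*x^4 - 12*x^2 + 9) dx. Term by term:
    ∫_0^1 4*x^4 dx = 4/5;  ∫_0^1 -12*x^2 dx = -4;  ∫_0^1 9 dx = 9.
  Sum: 4/5 − 4 + 9 = 29/5.
  ∫_0^1 u'(x)^2 dx = ∫_0^1 (16*x^2) dx. Term by term:
    ∫_0^1 16*x^2 dx = 16/3.
Adding: ||u||_{H^1}^2 = 29/5 + 16/3 = 167/15.


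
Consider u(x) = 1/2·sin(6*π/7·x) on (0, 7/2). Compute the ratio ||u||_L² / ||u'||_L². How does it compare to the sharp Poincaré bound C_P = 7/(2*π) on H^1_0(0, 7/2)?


||u||_L² / ||u'||_L² = 7/(6*π) < C_P = 7/(2*π).

u(x) = 1/2·sin(6*π/7·x), so u'(x) = 3*π*cos(6*π*x/7)/7.
Writing u(x) = A·sin(kπx/L) with A = 1/2 and k = 3, use ∫_0^L sin²(kπx/L) dx = L/2 and ∫_0^L cos²(kπx/L) dx = L/2.
u² = 1/4·sin²(6*π/7·x) and (u')² = 9*π^2/49·cos²(6*π/7·x), and each of sin², cos² integrates to L/2 = 7/4 over (0, 7/2).
∫_0^7/2 u² dx = 7/16, so ||u||_L² = sqrt(7)/4.
∫_0^7/2 (u')² dx = 9*π^2/28, so ||u'||_L² = 3*sqrt(7)*π/14.
Ratio ||u||_L² / ||u'||_L² = 7/(6*π).
Sharp Poincaré constant on H^1_0(0, 7/2) is C_P = L/π = 7/(2*π), achieved by sin(2*π/7·x).
This is the k = 3 harmonic; the ratio L/(kπ) is strictly less than C_P = L/π, consistent with the sharp inequality ||u||_L² ≤ C_P ||u'||_L².


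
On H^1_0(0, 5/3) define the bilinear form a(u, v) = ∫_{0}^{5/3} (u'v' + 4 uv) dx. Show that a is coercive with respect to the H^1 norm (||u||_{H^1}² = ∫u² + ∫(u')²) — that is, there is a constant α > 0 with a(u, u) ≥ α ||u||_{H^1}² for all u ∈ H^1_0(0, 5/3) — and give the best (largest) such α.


α = 1

Coercivity of a(·,·) on H^1_0(0, 5/3) means a(u, u) ≥ α ||u||_{H^1}² for every u ∈ H^1_0.
The interval has length L = 5/3, and Poincaré/coercivity depend only on L. Here a(u, u) = ∫(u')² + (4)·∫u².
Here c = 4 ≥ 1, so a(u,u) = ∫(u')² + c∫u² ≥ ∫(u')² + ∫u² = ||u||_{H^1}², i.e. α = 1 works. No larger α is possible: a(u,u) ≥ α||u||_{H^1}² means (1−α)∫(u')² ≥ (α−c)∫u², and for the modes u_n = sin(nπ(x−x₀)/L) (x₀ the left endpoint) one has ∫u_n²/∫(u_n')² = (L/(nπ))² → 0, so a(u_n,u_n)/||u_n||_{H^1}² → 1. Hence the optimal constant is α = 1.
Therefore α = 1.


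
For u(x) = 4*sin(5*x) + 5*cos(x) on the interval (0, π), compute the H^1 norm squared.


||u||_{H^1(0,π)}^2 = 233*π

u'(x) = -5*sin(x) + 20*cos(5*x).
Expand u² and (u')² and integrate term by term on (0, π), using: for integers n ≥ 1, ∫_0^π sin²(nx) dx = ∫_0^π cos²(nx) dx = π/2; for n ≠ n', ∫_0^π sin(nx)sin(n'x) dx = ∫_0^π cos(nx)cos(n'x) dx = 0; and by product-to-sum, ∫_0^π sin(nx)cos(n'x) dx = ½∫_0^π [sin((n+n')x) + sin((n−n')x)] dx, which is 0 when n+n' is even and 2n/(n²−n'²) when n+n' is odd (it need not vanish on (0, π)).
  u² squared terms: (4)²·∫sin(5x)² dx = 16·π/2 = 8*π;  (5)²·∫cos(x)² dx = 25·π/2 = 25*π/2.
  u² cross terms: 2·(4)·(5)·∫sin(5x)·cos(x) dx = 40·(0) = 0.
  So ∫_0^π u² dx = 8*π + 25*π/2 + 0 = 41*π/2.
  (u')² squared terms: (-5)²·∫sin(x)² dx = 25·π/2 = 25*π/2;  (20)²·∫cos(5x)² dx = 400·π/2 = 200*π.
  (u')² cross terms: 2·(-5)·(20)·∫sin(x)·cos(5x) dx = -200·(0) = 0.
  So ∫_0^π (u')² dx = 25*π/2 + 200*π + 0 = 425*π/2.
||u||_{H^1}^2 = (41*π/2) + (425*π/2) = 233*π.


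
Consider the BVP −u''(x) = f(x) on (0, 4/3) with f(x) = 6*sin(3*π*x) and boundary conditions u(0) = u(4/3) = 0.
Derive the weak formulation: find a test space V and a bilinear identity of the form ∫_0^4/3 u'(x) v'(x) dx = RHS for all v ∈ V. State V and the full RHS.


V = H^1_0(0, 4/3) (so v(0) = v(4/3) = 0); weak form: ∫_0^4/3 u'v' dx = ∫_0^4/3 (6*sin(3*π*x)) v dx for all v ∈ V.

Multiply both sides by a test function v and integrate from 0 to 4/3:
  ∫_0^4/3 −u''(x) v(x) dx = ∫_0^4/3 f(x) v(x) dx.
Integrate the LHS by parts once:
  ∫_0^4/3 −u'' v dx = −[u'(x) v(x)]_0^4/3 + ∫_0^4/3 u'(x) v'(x) dx.
Thus ∫_0^4/3 u'(x) v'(x) dx = ∫_0^4/3 f(x) v(x) dx + [u'(x) v(x)]_0^4/3.
Choose V so that boundary terms are either known or forced to vanish.
u is Dirichlet: u(0) = u(4/3) = 0. Let V = H^1_0(0, 4/3); then v(0) = v(4/3) = 0, and [u' v]_0^4/3 = 0.
Weak formulation: find u (satisfying any essential BC) such that ∫_0^4/3 u'(x) v'(x) dx = ∫_0^4/3 f v dx for all v ∈ V.
Substituting f(x) = 6*sin(3*π*x), the right-hand side is ∫_0^4/3 (6*sin(3*π*x)) v dx.


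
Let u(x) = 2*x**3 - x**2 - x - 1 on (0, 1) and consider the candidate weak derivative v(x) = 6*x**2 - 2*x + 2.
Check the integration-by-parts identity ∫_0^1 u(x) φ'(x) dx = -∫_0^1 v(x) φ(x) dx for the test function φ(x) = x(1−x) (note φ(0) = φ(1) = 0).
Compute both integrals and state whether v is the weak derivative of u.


LHS = 1/30, RHS = -7/15. No, v is not the weak derivative of u.

u(x) = 2*x**3 - x**2 - x - 1, classical derivative u'(x) = 6*x**2 - 2*x - 1.
φ(x) = x(1−x), so φ'(x) = 1 - 2*x.
Note φ(0) = φ(1) = 0, so the boundary term u·φ vanishes.
LHS = ∫_0^1 u(x) φ'(x) dx = ∫_0^1 (-4*x^4 + 4*x^3 + x^2 + x - 1) dx. Term by term:
  ∫_0^1 -4*x^4 dx = -4/5;  ∫_0^1 4*x^3 dx = 1;  ∫_0^1 x^2 dx = 1/3;
  ∫_0^1 x dx = 1/2;  ∫_0^1 -1 dx = -1.
Sum: -4/5 + 1 + 1/3 + 1/2 − 1 = 1/30.
So LHS = 1/30.
∫_0^1 v(x) φ(x) dx = ∫_0^1 (-6*x^4 + 8*x^3 - 4*x^2 + 2*x) dx. Term by term:
  ∫_0^1 -6*x^4 dx = -6/5;  ∫_0^1 8*x^3 dx = 2;  ∫_0^1 -4*x^2 dx = -4/3;
  ∫_0^1 2*x dx = 1.
Sum: -6/5 + 2 − 4/3 + 1 = 7/15.
So RHS = -∫_0^1 v(x) φ(x) dx = -7/15.
LHS − RHS = 1/2 ≠ 0, so the identity fails.
(For a valid weak derivative the identity must hold for EVERY test function, in particular this one. The failure shows v is NOT the weak derivative of u.)
Correct weak derivative would be u'(x) = 6*x**2 - 2*x - 1.


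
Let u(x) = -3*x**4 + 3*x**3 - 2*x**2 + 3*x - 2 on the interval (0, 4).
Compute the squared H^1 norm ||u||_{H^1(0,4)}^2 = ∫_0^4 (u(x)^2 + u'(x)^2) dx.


||u||_{H^1}^2 = 12845948/35

The H^1 norm (squared) on an interval (0, L) is
  ||u||_{H^1}^2 = ∫_0^L u(x)^2 dx + ∫_0^L u'(x)^2 dx.
Compute u'(x) = -12*x**3 + 9*x**2 - 4*x + 3.
Then u(x)^2 = 9*x**8 - 18*x**7 + 21*x**6 - 30*x**5 + 34*x**4 - 24*x**3 + 17*x**2 - 12*x + 4 and u'(x)^2 = 144*x**6 - 216*x**5 + 177*x**4 - 144*x**3 + 70*x**2 - 24*x + 9.
Integrate each monomial from 0 to 4 using ∫_0^4 c·x^n dx = c·4^(n+1)/(n+1):
  ∫_0^4 u(x)^2 dx = ∫_0^4 (9*x^8 - 18*x^7 + 21*x^6 - 30*x^5 + 34*x^4 - 24*x^3 + 17*x^2 - 12*x + 4) dx. Term by term:
    ∫_0^4 9*x^8 dx = 262144;  ∫_0^4 -18*x^7 dx = -147456;  ∫_0^4 21*x^6 dx = 49152;
    ∫_0^4 -30*x^5 dx = -20480;  ∫_0^4 34*x^4 dx = 34816/5;  ∫_0^4 -24*x^3 dx = -1536;
    ∫_0^4 17*x^2 dx = 1088/3;  ∫_0^4 -12*x dx = -96;  ∫_0^4 4 dx = 16.
  Sum: 262144 − 147456 + 49152 − 20480 + 34816/5 − 1536 + 1088/3 − 96 + 16 = 2236048/15.
  ∫_0^4 u'(x)^2 dx = ∫_0^4 (144*x^6 - 216*x^5 + 177*x^4 - 144*x^3 + 70*x^2 - 24*x + 9) dx. Term by term:
    ∫_0^4 144*x^6 dx = 2359296/7;  ∫_0^4 -216*x^5 dx = -147456;  ∫_0^4 177*x^4 dx = 181248/5;
    ∫_0^4 -144*x^3 dx = -9216;  ∫_0^4 70*x^2 dx = 4480/3;  ∫_0^4 -24*x dx = -192;
    ∫_0^4 9 dx = 36.
  Sum: 2359296/7 − 147456 + 181248/5 − 9216 + 4480/3 − 192 + 36 = 22885508/105.
Adding: ||u||_{H^1}^2 = 2236048/15 + 22885508/105 = 12845948/35.


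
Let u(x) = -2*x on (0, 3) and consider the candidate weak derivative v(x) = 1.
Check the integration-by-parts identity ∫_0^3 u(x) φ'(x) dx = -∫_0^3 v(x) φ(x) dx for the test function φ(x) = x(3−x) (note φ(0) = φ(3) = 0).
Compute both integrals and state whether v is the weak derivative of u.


LHS = 9, RHS = -9/2. No, v is not the weak derivative of u.

u(x) = -2*x, classical derivative u'(x) = -2.
φ(x) = x(3−x), so φ'(x) = 3 - 2*x.
Note φ(0) = φ(3) = 0, so the boundary term u·φ vanishes.
LHS = ∫_0^3 u(x) φ'(x) dx = ∫_0^3 (4*x^2 - 6*x) dx. Term by term:
  ∫_0^3 4*x^2 dx = 36;  ∫_0^3 -6*x dx = -27.
Sum: 36 − 27 = 9.
So LHS = 9.
∫_0^3 v(x) φ(x) dx = ∫_0^3 (-x^2 + 3*x) dx. Term by term:
  ∫_0^3 -x^2 dx = -9;  ∫_0^3 3*x dx = 27/2.
Sum: -9 + 27/2 = 9/2.
So RHS = -∫_0^3 v(x) φ(x) dx = -9/2.
LHS − RHS = 27/2 ≠ 0, so the identity fails.
(For a valid weak derivative the identity must hold for EVERY test function, in particular this one. The failure shows v is NOT the weak derivative of u.)
Correct weak derivative would be u'(x) = -2.


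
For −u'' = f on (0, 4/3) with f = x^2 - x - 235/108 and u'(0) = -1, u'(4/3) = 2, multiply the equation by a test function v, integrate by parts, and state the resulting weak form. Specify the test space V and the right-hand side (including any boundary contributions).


V = H^1(0, 4/3) (v unrestricted at boundary; u is determined up to an additive constant); weak form: ∫_0^4/3 u'v' dx = ∫_0^4/3 (x^2 - x - 235/108) v dx + 2·v(4/3) + v(0) for all v ∈ V.

Multiply both sides by a test function v and integrate from 0 to 4/3:
  ∫_0^4/3 −u''(x) v(x) dx = ∫_0^4/3 f(x) v(x) dx.
Integrate the LHS by parts once:
  ∫_0^4/3 −u'' v dx = −[u'(x) v(x)]_0^4/3 + ∫_0^4/3 u'(x) v'(x) dx.
Thus ∫_0^4/3 u'(x) v'(x) dx = ∫_0^4/3 f(x) v(x) dx + [u'(x) v(x)]_0^4/3.
Choose V so that boundary terms are either known or forced to vanish.
u has inhomogeneous Neumann u'(0) = -1, u'(4/3) = 2. [u' v]_0^4/3 = (2)·v(4/3) − (-1)·v(0) = 2·v(4/3) + v(0). Take V = H^1(0, 4/3); boundary term becomes part of RHS.
Weak formulation: find u (satisfying any essential BC) such that ∫_0^4/3 u'(x) v'(x) dx = ∫_0^4/3 f v dx + 2·v(4/3) + v(0) for all v ∈ V (Neumann data are natural BCs: they enter the RHS as boundary terms).
Substituting f(x) = x^2 - x - 235/108, the right-hand side is ∫_0^4/3 (x^2 - x - 235/108) v dx + 2·v(4/3) + v(0).
Compatibility check (pure Neumann): taking v ≡ 1 ∈ V gives 0 = ∫_0^4/3 f dx + (2) − (-1), i.e. ∫_0^4/3 f dx must equal u'(0) − u'(4/3) = -3. Indeed ∫_0^4/3 (x^2 - x - 235/108) dx = -3, so the data are compatible. The solution is then unique only up to an additive constant (fix it e.g. by requiring ∫_0^4/3 u dx = 0).


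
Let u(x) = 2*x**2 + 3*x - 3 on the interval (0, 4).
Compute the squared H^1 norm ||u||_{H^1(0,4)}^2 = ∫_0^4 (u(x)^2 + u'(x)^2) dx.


||u||_{H^1}^2 = 29768/15

The H^1 norm (squared) on an interval (0, L) is
  ||u||_{H^1}^2 = ∫_0^L u(x)^2 dx + ∫_0^L u'(x)^2 dx.
Compute u'(x) = 4*x + 3.
Then u(x)^2 = 4*x**4 + 12*x**3 - 3*x**2 - 18*x + 9 and u'(x)^2 = 16*x**2 + 24*x + 9.
Integrate each monomial from 0 to 4 using ∫_0^4 c·x^n dx = c·4^(n+1)/(n+1):
  ∫_0^4 u(x)^2 dx = ∫_0^4 (4*x^4 + 12*x^3 - 3*x^2 - 18*x + 9) dx. Term by term:
    ∫_0^4 4*x^4 dx = 4096/5;  ∫_0^4 12*x^3 dx = 768;  ∫_0^4 -3*x^2 dx = -64;
    ∫_0^4 -18*x dx = -144;  ∫_0^4 9 dx = 36.
  Sum: 4096/5 + 768 − 64 − 144 + 36 = 7076/5.
  ∫_0^4 u'(x)^2 dx = ∫_0^4 (16*x^2 + 24*x + 9) dx. Term by term:
    ∫_0^4 16*x^2 dx = 1024/3;  ∫_0^4 24*x dx = 192;  ∫_0^4 9 dx = 36.
  Sum: 1024/3 + 192 + 36 = 1708/3.
Adding: ||u||_{H^1}^2 = 7076/5 + 1708/3 = 29768/15.


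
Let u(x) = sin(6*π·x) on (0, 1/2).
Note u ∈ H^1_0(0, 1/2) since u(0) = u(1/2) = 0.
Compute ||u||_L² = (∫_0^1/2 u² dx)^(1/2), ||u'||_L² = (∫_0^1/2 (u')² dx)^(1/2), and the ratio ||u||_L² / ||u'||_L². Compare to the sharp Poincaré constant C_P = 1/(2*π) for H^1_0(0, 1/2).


||u||_L² / ||u'||_L² = 1/(6*π) < C_P = 1/(2*π).

u(x) = sin(6*π·x), so u'(x) = 6*π*cos(6*π*x).
Writing u(x) = A·sin(kπx/L) with A = 1 and k = 3, use ∫_0^L sin²(kπx/L) dx = L/2 and ∫_0^L cos²(kπx/L) dx = L/2.
u² = 1·sin²(6*π·x) and (u')² = 36*π^2·cos²(6*π·x), and each of sin², cos² integrates to L/2 = 1/4 over (0, 1/2).
∫_0^1/2 u² dx = 1/4, so ||u||_L² = 1/2.
∫_0^1/2 (u')² dx = 9*π^2, so ||u'||_L² = 3*π.
Ratio ||u||_L² / ||u'||_L² = 1/(6*π).
Sharp Poincaré constant on H^1_0(0, 1/2) is C_P = L/π = 1/(2*π), achieved by sin(2*π·x).
This is the k = 3 harmonic; the ratio L/(kπ) is strictly less than C_P = L/π, consistent with the sharp inequality ||u||_L² ≤ C_P ||u'||_L².


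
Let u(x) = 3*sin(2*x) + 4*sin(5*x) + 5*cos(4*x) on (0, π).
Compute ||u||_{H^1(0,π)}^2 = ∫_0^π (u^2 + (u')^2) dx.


||u||_{H^1(0,π)}^2 = 6800/9 + 443*π

u'(x) = -20*sin(4*x) + 6*cos(2*x) + 20*cos(5*x).
Expand u² and (u')² and integrate term by term on (0, π), using: for integers n ≥ 1, ∫_0^π sin²(nx) dx = ∫_0^π cos²(nx) dx = π/2; for n ≠ n', ∫_0^π sin(nx)sin(n'x) dx = ∫_0^π cos(nx)cos(n'x) dx = 0; and by product-to-sum, ∫_0^π sin(nx)cos(n'x) dx = ½∫_0^π [sin((n+n')x) + sin((n−n')x)] dx, which is 0 when n+n' is even and 2n/(n²−n'²) when n+n' is odd (it need not vanish on (0, π)).
  u² squared terms: (3)²·∫sin(2x)² dx = 9·π/2 = 9*π/2;  (4)²·∫sin(5x)² dx = 16·π/2 = 8*π;  (5)²·∫cos(4x)² dx = 25·π/2 = 25*π/2.
  u² cross terms: 2·(3)·(4)·∫sin(2x)·sin(5x) dx = 24·(0) = 0;  2·(3)·(5)·∫sin(2x)·cos(4x) dx = 30·(0) = 0;  2·(4)·(5)·∫sin(5x)·cos(4x) dx = 40·(10/9) = 400/9.
  So ∫_0^π u² dx = 9*π/2 + 8*π + 25*π/2 + 0 + 0 + 400/9 = 400/9 + 25*π.
  (u')² squared terms: (-20)²·∫sin(4x)² dx = 400·π/2 = 200*π;  (6)²·∫cos(2x)² dx = 36·π/2 = 18*π;  (20)²·∫cos(5x)² dx = 400·π/2 = 200*π.
  (u')² cross terms: 2·(-20)·(6)·∫sin(4x)·cos(2x) dx = -240·(0) = 0;  2·(-20)·(20)·∫sin(4x)·cos(5x) dx = -800·(-8/9) = 6400/9;  2·(6)·(20)·∫cos(2x)·cos(5x) dx = 240·(0) = 0.
  So ∫_0^π (u')² dx = 200*π + 18*π + 200*π + 0 + 6400/9 + 0 = 6400/9 + 418*π.
||u||_{H^1}^2 = (400/9 + 25*π) + (6400/9 + 418*π) = 6800/9 + 443*π.


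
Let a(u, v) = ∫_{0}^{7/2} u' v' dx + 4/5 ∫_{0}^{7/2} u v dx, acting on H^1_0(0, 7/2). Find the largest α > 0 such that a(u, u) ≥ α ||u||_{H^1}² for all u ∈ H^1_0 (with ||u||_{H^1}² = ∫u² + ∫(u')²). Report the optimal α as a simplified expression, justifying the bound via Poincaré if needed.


α = 4*(49 + 5*π^2)/(5*(4*π^2 + 49))

Coercivity of a(·,·) on H^1_0(0, 7/2) means a(u, u) ≥ α ||u||_{H^1}² for every u ∈ H^1_0.
The interval has length L = 7/2, and Poincaré/coercivity depend only on L. Here a(u, u) = ∫(u')² + (4/5)·∫u².
Here 0 < c = 4/5 < 1. The condition a(u,u) ≥ α||u||_{H^1}² reads (1−α)∫(u')² ≥ (α−c)∫u². Any admissible α is ≤ 1 (rapidly oscillating u have ∫u²/∫(u')² → 0), and α = 1 would force 0 ≥ (1−c)∫u², impossible since c < 1; so 1−α > 0. By the sharp Poincaré inequality on H^1_0 of an interval of length L, ∫(u')² ≥ (π/L)²∫u² with equality for the first sine mode sin(π(x−x₀)/L) (x₀ the left endpoint), so the inequality holds for all u iff (1−α)(π/L)² ≥ α − c, i.e. α ≤ ((π/L)² + c)/((π/L)² + 1) = (1 + c(L/π)²)/(1 + (L/π)²). With (π/L)² = 4*π^2/49 and c = 4/5, the largest admissible constant is α = ((π/L)² + c)/((π/L)² + 1).
Simplifying, α = 4*(49 + 5*π^2)/(5*(4*π^2 + 49)).


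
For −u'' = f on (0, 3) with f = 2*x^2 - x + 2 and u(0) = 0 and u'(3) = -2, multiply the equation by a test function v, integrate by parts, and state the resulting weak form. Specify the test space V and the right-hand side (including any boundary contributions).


V = {v ∈ H^1(0, 3) : v(0) = 0} (test functions vanish at x = 0 where u is specified); weak form: ∫_0^3 u'v' dx = ∫_0^3 (2*x^2 - x + 2) v dx − 2·v(3) for all v ∈ V.

Multiply both sides by a test function v and integrate from 0 to 3:
  ∫_0^3 −u''(x) v(x) dx = ∫_0^3 f(x) v(x) dx.
Integrate the LHS by parts once:
  ∫_0^3 −u'' v dx = −[u'(x) v(x)]_0^3 + ∫_0^3 u'(x) v'(x) dx.
Thus ∫_0^3 u'(x) v'(x) dx = ∫_0^3 f(x) v(x) dx + [u'(x) v(x)]_0^3.
Choose V so that boundary terms are either known or forced to vanish.
Mixed BC: u(0) = 0 (Dirichlet) and u'(3) = -2 (Neumann). Define V = {v ∈ H^1(0, 3) : v(0) = 0}. Then [u' v]_0^3 = u'(3)·v(3) − u'(0)·0 = − 2·v(3).
Weak formulation: find u (satisfying any essential BC) such that ∫_0^3 u'(x) v'(x) dx = ∫_0^3 f v dx − 2·v(3) for all v ∈ V (Dirichlet at 0 absorbed into V; Neumann datum at x = 3 contributes the boundary term).
Substituting f(x) = 2*x^2 - x + 2, the right-hand side is ∫_0^3 (2*x^2 - x + 2) v dx − 2·v(3).


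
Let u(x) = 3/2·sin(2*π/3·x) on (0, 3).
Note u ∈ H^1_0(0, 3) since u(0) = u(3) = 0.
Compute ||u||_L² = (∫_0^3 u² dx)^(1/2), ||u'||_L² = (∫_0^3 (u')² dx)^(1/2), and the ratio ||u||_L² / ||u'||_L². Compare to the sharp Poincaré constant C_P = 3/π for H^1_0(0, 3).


||u||_L² / ||u'||_L² = 3/(2*π) < C_P = 3/π.

u(x) = 3/2·sin(2*π/3·x), so u'(x) = π*cos(2*π*x/3).
Writing u(x) = A·sin(kπx/L) with A = 3/2 and k = 2, use ∫_0^L sin²(kπx/L) dx = L/2 and ∫_0^L cos²(kπx/L) dx = L/2.
u² = 9/4·sin²(2*π/3·x) and (u')² = π^2·cos²(2*π/3·x), and each of sin², cos² integrates to L/2 = 3/2 over (0, 3).
∫_0^3 u² dx = 27/8, so ||u||_L² = 3*sqrt(6)/4.
∫_0^3 (u')² dx = 3*π^2/2, so ||u'||_L² = sqrt(6)*π/2.
Ratio ||u||_L² / ||u'||_L² = 3/(2*π).
Sharp Poincaré constant on H^1_0(0, 3) is C_P = L/π = 3/π, achieved by sin(π/3·x).
This is the k = 2 harmonic; the ratio L/(kπ) is strictly less than C_P = L/π, consistent with the sharp inequality ||u||_L² ≤ C_P ||u'||_L².


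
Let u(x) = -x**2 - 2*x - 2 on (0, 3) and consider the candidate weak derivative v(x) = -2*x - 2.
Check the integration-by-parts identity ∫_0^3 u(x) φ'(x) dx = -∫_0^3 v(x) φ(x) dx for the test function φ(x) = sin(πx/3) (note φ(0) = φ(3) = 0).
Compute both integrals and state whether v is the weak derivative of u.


LHS = 30/π, RHS = 30/π. Yes, v = u' weakly.

u(x) = -x**2 - 2*x - 2, classical derivative u'(x) = -2*x - 2.
φ(x) = sin(πx/3), so φ'(x) = π*cos(π*x/3)/3.
Note φ(0) = φ(3) = 0, so the boundary term u·φ vanishes.
LHS = ∫_0^3 u(x) φ'(x) dx = ∫_0^3 (-π*x^2*cos(π*x/3)/3 - 2*π*x*cos(π*x/3)/3 - 2*π*cos(π*x/3)/3) dx. Term by term:
  ∫_0^3 -2*π*cos(π*x/3)/3 dx = 0;  ∫_0^3 -2*π*x*cos(π*x/3)/3 dx = 12/π;  ∫_0^3 -π*x^2*cos(π*x/3)/3 dx = 18/π.
Sum: 0 + 12/π + 18/π = 30/π.
So LHS = 30/π.
∫_0^3 v(x) φ(x) dx = ∫_0^3 (-2*x*sin(π*x/3) - 2*sin(π*x/3)) dx. Term by term:
  ∫_0^3 -2*sin(π*x/3) dx = -12/π;  ∫_0^3 -2*x*sin(π*x/3) dx = -18/π.
Sum: -12/π − 18/π = -30/π.
So RHS = -∫_0^3 v(x) φ(x) dx = 30/π.
LHS = RHS, so the identity holds for this test φ.
Moreover u is smooth here and v(x) = u'(x) = -2*x - 2 pointwise, so the identity holds for every test function. Hence v is the weak derivative of u.


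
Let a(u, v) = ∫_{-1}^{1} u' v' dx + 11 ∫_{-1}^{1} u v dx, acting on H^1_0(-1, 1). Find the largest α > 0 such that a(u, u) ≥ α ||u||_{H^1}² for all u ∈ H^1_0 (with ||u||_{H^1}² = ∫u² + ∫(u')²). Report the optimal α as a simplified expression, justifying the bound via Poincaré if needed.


α = 1

Coercivity of a(·,·) on H^1_0(-1, 1) means a(u, u) ≥ α ||u||_{H^1}² for every u ∈ H^1_0.
The interval has length L = 2, and Poincaré/coercivity depend only on L. Here a(u, u) = ∫(u')² + (11)·∫u².
Here c = 11 ≥ 1, so a(u,u) = ∫(u')² + c∫u² ≥ ∫(u')² + ∫u² = ||u||_{H^1}², i.e. α = 1 works. No larger α is possible: a(u,u) ≥ α||u||_{H^1}² means (1−α)∫(u')² ≥ (α−c)∫u², and for the modes u_n = sin(nπ(x−x₀)/L) (x₀ the left endpoint) one has ∫u_n²/∫(u_n')² = (L/(nπ))² → 0, so a(u_n,u_n)/||u_n||_{H^1}² → 1. Hence the optimal constant is α = 1.
Therefore α = 1.


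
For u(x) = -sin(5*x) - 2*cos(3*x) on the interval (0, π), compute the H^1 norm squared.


||u||_{H^1(0,π)}^2 = 33*π

u'(x) = 6*sin(3*x) - 5*cos(5*x).
Expand u² and (u')² and integrate term by term on (0, π), using: for integers n ≥ 1, ∫_0^π sin²(nx) dx = ∫_0^π cos²(nx) dx = π/2; for n ≠ n', ∫_0^π sin(nx)sin(n'x) dx = ∫_0^π cos(nx)cos(n'x) dx = 0; and by product-to-sum, ∫_0^π sin(nx)cos(n'x) dx = ½∫_0^π [sin((n+n')x) + sin((n−n')x)] dx, which is 0 when n+n' is even and 2n/(n²−n'²) when n+n' is odd (it need not vanish on (0, π)).
  u² squared terms: (-1)²·∫sin(5x)² dx = 1·π/2 = π/2;  (-2)²·∫cos(3x)² dx = 4·π/2 = 2*π.
  u² cross terms: 2·(-1)·(-2)·∫sin(5x)·cos(3x) dx = 4·(0) = 0.
  So ∫_0^π u² dx = π/2 + 2*π + 0 = 5*π/2.
  (u')² squared terms: (-5)²·∫cos(5x)² dx = 25·π/2 = 25*π/2;  (6)²·∫sin(3x)² dx = 36·π/2 = 18*π.
  (u')² cross terms: 2·(-5)·(6)·∫cos(5x)·sin(3x) dx = -60·(0) = 0.
  So ∫_0^π (u')² dx = 25*π/2 + 18*π + 0 = 61*π/2.
||u||_{H^1}^2 = (5*π/2) + (61*π/2) = 33*π.


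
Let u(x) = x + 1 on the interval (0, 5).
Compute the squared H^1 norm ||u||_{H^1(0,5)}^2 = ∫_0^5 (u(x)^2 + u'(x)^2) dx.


||u||_{H^1}^2 = 230/3

The H^1 norm (squared) on an interval (0, L) is
  ||u||_{H^1}^2 = ∫_0^L u(x)^2 dx + ∫_0^L u'(x)^2 dx.
Compute u'(x) = 1.
Then u(x)^2 = x**2 + 2*x + 1 and u'(x)^2 = 1.
Integrate each monomial from 0 to 5 using ∫_0^5 c·x^n dx = c·5^(n+1)/(n+1):
  ∫_0^5 u(x)^2 dx = ∫_0^5 (x^2 + 2*x + 1) dx. Term by term:
    ∫_0^5 x^2 dx = 125/3;  ∫_0^5 2*x dx = 25;  ∫_0^5 1 dx = 5.
  Sum: 125/3 + 25 + 5 = 215/3.
  ∫_0^5 u'(x)^2 dx = ∫_0^5 (1) dx. Term by term:
    ∫_0^5 1 dx = 5.
Adding: ||u||_{H^1}^2 = 215/3 + 5 = 230/3.


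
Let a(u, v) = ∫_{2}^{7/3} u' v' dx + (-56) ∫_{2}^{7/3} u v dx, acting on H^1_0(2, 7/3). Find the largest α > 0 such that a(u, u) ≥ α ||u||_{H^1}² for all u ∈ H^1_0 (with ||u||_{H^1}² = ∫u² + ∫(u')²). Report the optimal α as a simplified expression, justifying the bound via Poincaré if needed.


α = (-56 + 9*π^2)/(1 + 9*π^2)

Coercivity of a(·,·) on H^1_0(2, 7/3) means a(u, u) ≥ α ||u||_{H^1}² for every u ∈ H^1_0.
The interval has length L = 1/3, and Poincaré/coercivity depend only on L. Here a(u, u) = ∫(u')² + (-56)·∫u².
Here c = -56 < 0 with |c| < (π/L)² = 9*π^2, so coercivity still holds. The condition a(u,u) ≥ α||u||_{H^1}² reads (1−α)∫(u')² ≥ (α−c)∫u². Any admissible α is ≤ 1 (rapidly oscillating u have ∫u²/∫(u')² → 0), and α = 1 would force 0 ≥ (1−c)∫u², impossible since c < 1; so 1−α > 0. By the sharp Poincaré inequality on H^1_0 of an interval of length L, ∫(u')² ≥ (π/L)²∫u² with equality for the first sine mode sin(π(x−x₀)/L) (x₀ the left endpoint), so the inequality holds for all u iff (1−α)(π/L)² ≥ α − c, i.e. α ≤ ((π/L)² + c)/((π/L)² + 1) = (1 + c(L/π)²)/(1 + (L/π)²). (Direct route, valid since c ≤ 0: Poincaré gives c∫u² ≥ c(L/π)²∫(u')², so a(u,u) ≥ (1 + c(L/π)²)∫(u')², while ||u||_{H^1}² ≤ (1 + (L/π)²)∫(u')²; dividing yields the same α.) With (π/L)² = 9*π^2 and c = -56, the largest admissible constant is α = ((π/L)² + c)/((π/L)² + 1).
Simplifying, α = (-56 + 9*π^2)/(1 + 9*π^2).


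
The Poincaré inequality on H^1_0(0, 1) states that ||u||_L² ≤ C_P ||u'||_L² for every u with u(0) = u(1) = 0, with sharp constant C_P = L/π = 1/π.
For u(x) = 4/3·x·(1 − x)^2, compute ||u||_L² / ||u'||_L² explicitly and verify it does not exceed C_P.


||u||_L² / ||u'||_L² = sqrt(14)/14 < C_P = 1/π.

u(x) = 4/3·x·(1 − x)^2, so u'(x) = 4*x^2 - 16*x/3 + 4/3.
u(x) = 4/3·x·(1 − x)^2 vanishes at x = 0 and x = 1, so u ∈ H^1_0(0, 1). Differentiate via the product rule and integrate the resulting polynomials term by term.
  ∫_0^1 u² dx = ∫_0^1 (16*x^6/9 - 64*x^5/9 + 32*x^4/3 - 64*x^3/9 + 16*x^2/9) dx. Term by term:
    ∫_0^1 16*x^6/9 dx = 16/63;  ∫_0^1 -64*x^5/9 dx = -32/27;  ∫_0^1 32*x^4/3 dx = 32/15;
    ∫_0^1 -64*x^3/9 dx = -16/9;  ∫_0^1 16*x^2/9 dx = 16/27.
  Sum: 16/63 − 32/27 + 32/15 − 16/9 + 16/27 = 16/945.
  ∫_0^1 (u')² dx = ∫_0^1 (16*x^4 - 128*x^3/3 + 352*x^2/9 - 128*x/9 + 16/9) dx. Term by term:
    ∫_0^1 16*x^4 dx = 16/5;  ∫_0^1 -128*x^3/3 dx = -32/3;  ∫_0^1 352*x^2/9 dx = 352/27;
    ∫_0^1 -128*x/9 dx = -64/9;  ∫_0^1 16/9 dx = 16/9.
  Sum: 16/5 − 32/3 + 352/27 − 64/9 + 16/9 = 32/135.
∫_0^1 u² dx = 16/945, so ||u||_L² = 4*sqrt(105)/315.
∫_0^1 (u')² dx = 32/135, so ||u'||_L² = 4*sqrt(30)/45.
Ratio ||u||_L² / ||u'||_L² = sqrt(14)/14.
Sharp Poincaré constant on H^1_0(0, 1) is C_P = L/π = 1/π, achieved by sin(π·x).
A polynomial bump cannot attain the sharp Poincaré constant (only the first sine eigenfunction does), so the ratio is strictly less than C_P, consistent with ||u||_L² ≤ C_P ||u'||_L².


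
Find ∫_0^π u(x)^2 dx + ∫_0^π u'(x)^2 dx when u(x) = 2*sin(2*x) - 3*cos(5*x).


||u||_{H^1(0,π)}^2 = 416/7 + 127*π

u'(x) = 15*sin(5*x) + 4*cos(2*x).
Expand u² and (u')² and integrate term by term on (0, π), using: for integers n ≥ 1, ∫_0^π sin²(nx) dx = ∫_0^π cos²(nx) dx = π/2; for n ≠ n', ∫_0^π sin(nx)sin(n'x) dx = ∫_0^π cos(nx)cos(n'x) dx = 0; and by product-to-sum, ∫_0^π sin(nx)cos(n'x) dx = ½∫_0^π [sin((n+n')x) + sin((n−n')x)] dx, which is 0 when n+n' is even and 2n/(n²−n'²) when n+n' is odd (it need not vanish on (0, π)).
  u² squared terms: (-3)²·∫cos(5x)² dx = 9·π/2 = 9*π/2;  (2)²·∫sin(2x)² dx = 4·π/2 = 2*π.
  u² cross terms: 2·(-3)·(2)·∫cos(5x)·sin(2x) dx = -12·(-4/21) = 16/7.
  So ∫_0^π u² dx = 9*π/2 + 2*π + 16/7 = 16/7 + 13*π/2.
  (u')² squared terms: (4)²·∫cos(2x)² dx = 16·π/2 = 8*π;  (15)²·∫sin(5x)² dx = 225·π/2 = 225*π/2.
  (u')² cross terms: 2·(4)·(15)·∫cos(2x)·sin(5x) dx = 120·(10/21) = 400/7.
  So ∫_0^π (u')² dx = 8*π + 225*π/2 + 400/7 = 400/7 + 241*π/2.
||u||_{H^1}^2 = (16/7 + 13*π/2) + (400/7 + 241*π/2) = 416/7 + 127*π.


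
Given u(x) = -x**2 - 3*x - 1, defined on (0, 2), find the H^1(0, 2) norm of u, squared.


||u||_{H^1}^2 = 632/5

The H^1 norm (squared) on an interval (0, L) is
  ||u||_{H^1}^2 = ∫_0^L u(x)^2 dx + ∫_0^L u'(x)^2 dx.
Compute u'(x) = -2*x - 3.
Then u(x)^2 = x**4 + 6*x**3 + 11*x**2 + 6*x + 1 and u'(x)^2 = 4*x**2 + 12*x + 9.
Integrate each monomial from 0 to 2 using ∫_0^2 c·x^n dx = c·2^(n+1)/(n+1):
  ∫_0^2 u(x)^2 dx = ∫_0^2 (x^4 + 6*x^3 + 11*x^2 + 6*x + 1) dx. Term by term:
    ∫_0^2 x^4 dx = 32/5;  ∫_0^2 6*x^3 dx = 24;  ∫_0^2 11*x^2 dx = 88/3;
    ∫_0^2 6*x dx = 12;  ∫_0^2 1 dx = 2.
  Sum: 32/5 + 24 + 88/3 + 12 + 2 = 1106/15.
  ∫_0^2 u'(x)^2 dx = ∫_0^2 (4*x^2 + 12*x + 9) dx. Term by term:
    ∫_0^2 4*x^2 dx = 32/3;  ∫_0^2 12*x dx = 24;  ∫_0^2 9 dx = 18.
  Sum: 32/3 + 24 + 18 = 158/3.
Adding: ||u||_{H^1}^2 = 1106/15 + 158/3 = 632/5.


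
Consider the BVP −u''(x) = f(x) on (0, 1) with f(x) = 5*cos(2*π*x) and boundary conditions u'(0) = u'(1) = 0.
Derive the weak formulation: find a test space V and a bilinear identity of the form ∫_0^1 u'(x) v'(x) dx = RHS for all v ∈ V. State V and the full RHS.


V = H^1(0, 1) (no boundary constraint on v; u is determined up to an additive constant); weak form: ∫_0^1 u'v' dx = ∫_0^1 (5*cos(2*π*x)) v dx for all v ∈ V.

Multiply both sides by a test function v and integrate from 0 to 1:
  ∫_0^1 −u''(x) v(x) dx = ∫_0^1 f(x) v(x) dx.
Integrate the LHS by parts once:
  ∫_0^1 −u'' v dx = −[u'(x) v(x)]_0^1 + ∫_0^1 u'(x) v'(x) dx.
Thus ∫_0^1 u'(x) v'(x) dx = ∫_0^1 f(x) v(x) dx + [u'(x) v(x)]_0^1.
Choose V so that boundary terms are either known or forced to vanish.
u has homogeneous Neumann: u'(0) = u'(1) = 0. So [u' v]_0^1 = 0·v(1) − 0·v(0) = 0 for any v; take V = H^1(0, 1).
Weak formulation: find u (satisfying any essential BC) such that ∫_0^1 u'(x) v'(x) dx = ∫_0^1 f v dx for all v ∈ V (homogeneous Neumann, so boundary terms vanish).
Substituting f(x) = 5*cos(2*π*x), the right-hand side is ∫_0^1 (5*cos(2*π*x)) v dx.
Compatibility check (pure Neumann): taking v ≡ 1 ∈ V gives 0 = ∫_0^1 f dx + (0) − (0), i.e. ∫_0^1 f dx must equal u'(0) − u'(1) = 0. Indeed ∫_0^1 (5*cos(2*π*x)) dx = 0, so the data are compatible. The solution is then unique only up to an additive constant (fix it e.g. by requiring ∫_0^1 u dx = 0).


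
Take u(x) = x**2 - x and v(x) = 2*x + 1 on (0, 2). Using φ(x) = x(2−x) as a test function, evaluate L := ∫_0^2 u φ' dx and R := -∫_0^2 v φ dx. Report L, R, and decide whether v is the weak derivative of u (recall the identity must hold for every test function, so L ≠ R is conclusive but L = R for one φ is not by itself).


LHS = -4/3, RHS = -4. No, v is not the weak derivative of u.

u(x) = x**2 - x, classical derivative u'(x) = 2*x - 1.
φ(x) = x(2−x), so φ'(x) = 2 - 2*x.
Note φ(0) = φ(2) = 0, so the boundary term u·φ vanishes.
LHS = ∫_0^2 u(x) φ'(x) dx = ∫_0^2 (-2*x^3 + 4*x^2 - 2*x) dx. Term by term:
  ∫_0^2 -2*x^3 dx = -8;  ∫_0^2 4*x^2 dx = 32/3;  ∫_0^2 -2*x dx = -4.
Sum: -8 + 32/3 − 4 = -4/3.
So LHS = -4/3.
∫_0^2 v(x) φ(x) dx = ∫_0^2 (-2*x^3 + 3*x^2 + 2*x) dx. Term by term:
  ∫_0^2 -2*x^3 dx = -8;  ∫_0^2 3*x^2 dx = 8;  ∫_0^2 2*x dx = 4.
Sum: -8 + 8 + 4 = 4.
So RHS = -∫_0^2 v(x) φ(x) dx = -4.
LHS − RHS = 8/3 ≠ 0, so the identity fails.
(For a valid weak derivative the identity must hold for EVERY test function, in particular this one. The failure shows v is NOT the weak derivative of u.)
Correct weak derivative would be u'(x) = 2*x - 1.


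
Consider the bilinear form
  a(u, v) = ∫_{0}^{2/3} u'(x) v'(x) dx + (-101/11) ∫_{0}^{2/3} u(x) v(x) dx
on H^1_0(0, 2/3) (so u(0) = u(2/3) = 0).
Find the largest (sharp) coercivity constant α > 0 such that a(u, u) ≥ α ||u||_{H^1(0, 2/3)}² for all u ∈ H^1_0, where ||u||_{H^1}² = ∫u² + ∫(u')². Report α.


α = (-404 + 99*π^2)/(11*(4 + 9*π^2))

Coercivity of a(·,·) on H^1_0(0, 2/3) means a(u, u) ≥ α ||u||_{H^1}² for every u ∈ H^1_0.
The interval has length L = 2/3, and Poincaré/coercivity depend only on L. Here a(u, u) = ∫(u')² + (-101/11)·∫u².
Here c = -101/11 < 0 with |c| < (π/L)² = 9*π^2/4, so coercivity still holds. The condition a(u,u) ≥ α||u||_{H^1}² reads (1−α)∫(u')² ≥ (α−c)∫u². Any admissible α is ≤ 1 (rapidly oscillating u have ∫u²/∫(u')² → 0), and α = 1 would force 0 ≥ (1−c)∫u², impossible since c < 1; so 1−α > 0. By the sharp Poincaré inequality on H^1_0 of an interval of length L, ∫(u')² ≥ (π/L)²∫u² with equality for the first sine mode sin(π(x−x₀)/L) (x₀ the left endpoint), so the inequality holds for all u iff (1−α)(π/L)² ≥ α − c, i.e. α ≤ ((π/L)² + c)/((π/L)² + 1) = (1 + c(L/π)²)/(1 + (L/π)²). (Direct route, valid since c ≤ 0: Poincaré gives c∫u² ≥ c(L/π)²∫(u')², so a(u,u) ≥ (1 + c(L/π)²)∫(u')², while ||u||_{H^1}² ≤ (1 + (L/π)²)∫(u')²; dividing yields the same α.) With (π/L)² = 9*π^2/4 and c = -101/11, the largest admissible constant is α = ((π/L)² + c)/((π/L)² + 1).
Simplifying, α = (-404 + 99*π^2)/(11*(4 + 9*π^2)).
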